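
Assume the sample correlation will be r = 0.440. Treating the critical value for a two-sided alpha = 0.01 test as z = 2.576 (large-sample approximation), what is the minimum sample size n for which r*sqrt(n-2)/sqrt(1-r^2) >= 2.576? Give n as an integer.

30

Need r·√(n−2)/√(1−r²) ≥ 2.576
√(n−2) ≥ 2.576·√(1−0.193600) / 0.440 = 2.576·0.897998 / 0.440 = 5.2574
n−2 ≥ 27.6403  ⇒  n ≥ 29.6403
Smallest integer n = 30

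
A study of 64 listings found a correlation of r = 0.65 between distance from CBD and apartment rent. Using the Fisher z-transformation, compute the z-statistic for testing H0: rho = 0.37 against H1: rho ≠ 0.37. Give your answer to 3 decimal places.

Fisher z: atanh(0.65) = 0.775299, atanh(0.37) = 0.388423
z = (z_r − z_0)·√(n−3) = (0.775299 − 0.388423)·√61 = 0.386876 · 7.810250 = 3.022

3.022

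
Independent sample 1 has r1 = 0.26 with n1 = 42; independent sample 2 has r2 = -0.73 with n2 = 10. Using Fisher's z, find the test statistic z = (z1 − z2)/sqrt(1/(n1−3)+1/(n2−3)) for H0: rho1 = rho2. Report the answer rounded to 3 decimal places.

z1 = atanh(0.26) = 0.266108,  z2 = atanh(-0.73) = -0.928727
SE = √(1/(n1−3) + 1/(n2−3)) = √(1/39 + 1/7) = √(0.0256410 + 0.1428571) = √0.1684981 = 0.410485
z = (z1 − z2)/SE = (0.266108 − (-0.928727)) / 0.410485 = 1.194835 / 0.410485 = 2.911

2.911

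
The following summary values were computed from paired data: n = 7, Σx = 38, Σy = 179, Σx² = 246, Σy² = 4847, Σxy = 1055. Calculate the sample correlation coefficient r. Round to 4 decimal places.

0.8047

Numerator: nΣxy − (Σx)(Σy) = 7·1055 − (38)(179) = 583
Denominator: √[(nΣx²−(Σx)²)(nΣy²−(Σy)²)]
  nΣx²−(Σx)² = 7·246 − 1444 = 278;  nΣy²−(Σy)² = 7·4847 − 32041 = 1888
  √(278·1888) = √524864 = 724.4750
r = 583 / 724.4750 = 0.8047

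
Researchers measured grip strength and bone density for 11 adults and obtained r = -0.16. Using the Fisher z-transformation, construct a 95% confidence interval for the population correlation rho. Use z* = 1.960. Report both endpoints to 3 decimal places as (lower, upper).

(-0.693, 0.487)

Fisher z: z_r = atanh(r) = ½·ln((1+(-0.16))/(1−(-0.16))) = -0.161387
SE(z) = 1/√(n−3) = 1/√8 = 0.353553
95% ⇒ z* = 1.960; margin = 1.960·0.353553 = 0.692964
CI on z-scale: (-0.854351, 0.531577)
Back-transform: tanh(-0.854351) = -0.693336, tanh(0.531577) = 0.486586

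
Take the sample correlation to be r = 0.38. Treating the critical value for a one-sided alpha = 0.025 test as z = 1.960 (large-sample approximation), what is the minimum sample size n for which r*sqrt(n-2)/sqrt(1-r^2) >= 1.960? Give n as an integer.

25

Need r·√(n−2)/√(1−r²) ≥ 1.960
√(n−2) ≥ 1.960·√(1−0.1444) / 0.38 = 1.960·0.924986 / 0.38 = 4.7710
n−2 ≥ 22.7624  ⇒  n ≥ 24.7624
Smallest integer n = 25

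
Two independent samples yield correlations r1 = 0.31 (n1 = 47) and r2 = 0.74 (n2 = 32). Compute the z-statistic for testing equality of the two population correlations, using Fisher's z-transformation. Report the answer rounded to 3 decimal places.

-2.634

Fisher z-transforms: z1 = atanh(0.31) = 0.320545, z2 = atanh(0.74) = 0.950479; difference d = -0.629934
Var(d) = 1/44 + 1/29 = 0.0227273 + 0.0344828 = 0.0572101
z = d/√Var(d) = -0.629934 / √0.0572101 = -0.629934 / 0.239186 = -2.634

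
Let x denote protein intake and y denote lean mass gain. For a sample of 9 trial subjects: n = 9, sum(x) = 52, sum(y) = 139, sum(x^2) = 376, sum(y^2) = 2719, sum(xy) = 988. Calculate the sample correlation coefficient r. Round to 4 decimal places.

S_xy = nΣxy − ΣxΣy = 9·988 − 52·139 = 8892 − 7228 = 1664
S_xx = nΣx² − (Σx)² = 9·376 − 52² = 3384 − 2704 = 680
S_yy = nΣy² − (Σy)² = 9·2719 − 139² = 24471 − 19321 = 5150
r = S_xy / √(S_xx·S_yy) = 1664 / √(680·5150) = 1664 / √3502000 = 1664 / 1871.3631 = 0.8892

0.8892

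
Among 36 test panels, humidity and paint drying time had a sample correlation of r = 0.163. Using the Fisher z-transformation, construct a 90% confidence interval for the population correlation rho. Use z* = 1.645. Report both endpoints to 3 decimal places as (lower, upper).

(-0.121, 0.423)

z_r = atanh(0.163) = 0.164467;  SE = 1/√(n−3) = 1/√33 = 0.174078
z-limits: 0.164467 ± 1.645·0.174078 = 0.164467 ± 0.286358 = [-0.121891, 0.450825]
ρ-limits: (tanh -0.121891, tanh 0.450825) = (-0.121, 0.423)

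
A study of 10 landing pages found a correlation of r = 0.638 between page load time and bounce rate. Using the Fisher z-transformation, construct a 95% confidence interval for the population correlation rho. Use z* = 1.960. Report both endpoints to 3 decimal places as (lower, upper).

z_r = atanh(0.638) = 0.754794;  SE = 1/√(n−3) = 1/√7 = 0.377964
z-limits: 0.754794 ± 1.960·0.377964 = 0.754794 ± 0.740809 = [0.013985, 1.495603]
ρ-limits: (tanh 0.013985, tanh 1.495603) = (0.014, 0.904)

(0.014, 0.904)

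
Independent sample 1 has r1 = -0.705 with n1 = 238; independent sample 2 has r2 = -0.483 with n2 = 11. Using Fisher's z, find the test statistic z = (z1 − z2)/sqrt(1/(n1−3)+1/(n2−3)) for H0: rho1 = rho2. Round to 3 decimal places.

Fisher z-transforms: z1 = atanh(-0.705) = -0.877173, z2 = atanh(-0.483) = -0.526890; difference d = -0.350283
Var(d) = 1/235 + 1/8 = 0.0042553 + 0.1250000 = 0.1292553
z = d/√Var(d) = -0.350283 / √0.1292553 = -0.350283 / 0.359521 = -0.974

-0.974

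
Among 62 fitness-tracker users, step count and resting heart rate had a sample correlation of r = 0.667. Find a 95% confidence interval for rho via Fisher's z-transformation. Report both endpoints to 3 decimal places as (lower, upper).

(0.501, 0.786)

z_r = atanh(0.667) = 0.805319;  SE = 1/√(n−3) = 1/√59 = 0.130189
z-limits: 0.805319 ± 1.960·0.130189 = 0.805319 ± 0.255170 = [0.550149, 1.060489]
ρ-limits: (tanh 0.550149, tanh 1.060489) = (0.501, 0.786)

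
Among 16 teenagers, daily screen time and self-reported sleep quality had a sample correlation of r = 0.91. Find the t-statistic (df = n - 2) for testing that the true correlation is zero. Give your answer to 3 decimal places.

8.212

1 − r² = 1 − 0.8281 = 0.1719;  √(1−r²) = 0.414608
√(n−2) = √14 = 3.741657
t = r·√(n−2)/√(1−r²) = 0.91 · 3.741657 / 0.414608 = 8.212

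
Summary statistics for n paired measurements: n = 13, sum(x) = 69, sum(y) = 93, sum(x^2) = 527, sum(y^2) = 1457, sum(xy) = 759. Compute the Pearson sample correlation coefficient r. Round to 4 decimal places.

0.7439

Numerator: nΣxy − (Σx)(Σy) = 13·759 − (69)(93) = 3450
Denominator: √[(nΣx²−(Σx)²)(nΣy²−(Σy)²)]
  nΣx²−(Σx)² = 13·527 − 4761 = 2090;  nΣy²−(Σy)² = 13·1457 − 8649 = 10292
  √(2090·10292) = √21510280 = 4637.9176
r = 3450 / 4637.9176 = 0.7439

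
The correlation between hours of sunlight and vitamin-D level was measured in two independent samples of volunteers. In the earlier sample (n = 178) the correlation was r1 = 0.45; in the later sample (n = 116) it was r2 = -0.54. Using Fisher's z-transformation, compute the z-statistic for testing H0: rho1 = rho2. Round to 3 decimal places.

z1 = atanh(0.45) = 0.484700,  z2 = atanh(-0.54) = -0.604156
SE = √(1/(n1−3) + 1/(n2−3)) = √(1/175 + 1/113) = √(0.0057143 + 0.0088496) = √0.0145639 = 0.120681
z = (z1 − z2)/SE = (0.484700 − (-0.604156)) / 0.120681 = 1.088856 / 0.120681 = 9.023

9.023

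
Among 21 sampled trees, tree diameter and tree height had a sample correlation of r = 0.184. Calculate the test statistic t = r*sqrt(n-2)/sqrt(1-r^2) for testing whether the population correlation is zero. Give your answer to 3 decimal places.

0.816

t = r·√(n−2) / √(1−r²) with r = 0.184, n = 21
  = 0.184·√19 / √(1 − 0.033856)
  = 0.184·4.358899 / 0.982926
  = 0.802037 / 0.982926 = 0.816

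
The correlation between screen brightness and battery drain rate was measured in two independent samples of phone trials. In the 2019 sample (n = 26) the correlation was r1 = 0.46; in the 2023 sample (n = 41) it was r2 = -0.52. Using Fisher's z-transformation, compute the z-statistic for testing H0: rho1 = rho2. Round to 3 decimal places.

Fisher z-transforms: z1 = atanh(0.46) = 0.497311, z2 = atanh(-0.52) = -0.576340; difference d = 1.073651
Var(d) = 1/23 + 1/38 = 0.0434783 + 0.0263158 = 0.0697941
z = d/√Var(d) = 1.073651 / √0.0697941 = 1.073651 / 0.264186 = 4.064

4.064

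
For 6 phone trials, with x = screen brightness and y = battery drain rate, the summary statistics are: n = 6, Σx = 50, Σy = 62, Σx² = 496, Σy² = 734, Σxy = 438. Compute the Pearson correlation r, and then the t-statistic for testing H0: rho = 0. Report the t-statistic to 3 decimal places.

Numerator: nΣxy − (Σx)(Σy) = 6·438 − (50)(62) = -472
Denominator: √[(nΣx²−(Σx)²)(nΣy²−(Σy)²)]
  nΣx²−(Σx)² = 6·496 − 2500 = 476;  nΣy²−(Σy)² = 6·734 − 3844 = 560
  √(476·560) = √266560 = 516.2945
r = -472 / 516.2945 = -0.9142
t = r·√(n−2)/√(1−r²) = -0.9142·√4 / √(1−0.835762) = -1.828400 / 0.405263 = -4.512

-4.512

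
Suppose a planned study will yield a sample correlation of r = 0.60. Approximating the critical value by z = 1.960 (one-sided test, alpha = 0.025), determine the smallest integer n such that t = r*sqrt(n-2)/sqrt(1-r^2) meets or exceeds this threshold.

9

Need r·√(n−2)/√(1−r²) ≥ 1.960
√(n−2) ≥ 1.960·√(1−0.3600) / 0.60 = 1.960·0.800000 / 0.60 = 2.6133
n−2 ≥ 6.8293  ⇒  n ≥ 8.8293
Smallest integer n = 9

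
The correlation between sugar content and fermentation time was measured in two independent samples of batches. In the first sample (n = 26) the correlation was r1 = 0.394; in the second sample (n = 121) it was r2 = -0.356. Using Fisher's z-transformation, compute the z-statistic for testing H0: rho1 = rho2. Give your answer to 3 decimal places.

3.461

Fisher z-transforms: z1 = atanh(0.394) = 0.416526, z2 = atanh(-0.356) = -0.372298; difference d = 0.788824
Var(d) = 1/23 + 1/118 = 0.0434783 + 0.0084746 = 0.0519529
z = d/√Var(d) = 0.788824 / √0.0519529 = 0.788824 / 0.227932 = 3.461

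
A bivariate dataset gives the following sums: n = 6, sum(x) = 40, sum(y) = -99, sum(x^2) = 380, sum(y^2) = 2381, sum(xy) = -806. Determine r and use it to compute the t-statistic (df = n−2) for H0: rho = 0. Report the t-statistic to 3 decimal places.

-1.160

Numerator: nΣxy − (Σx)(Σy) = 6·(-806) − (40)(-99) = -876
Denominator: √[(nΣx²−(Σx)²)(nΣy²−(Σy)²)]
  nΣx²−(Σx)² = 6·380 − 1600 = 680;  nΣy²−(Σy)² = 6·2381 − 9801 = 4485
  √(680·4485) = √3049800 = 1746.3677
r = -876 / 1746.3677 = -0.5016
t = r·√(n−2)/√(1−r²) = -0.5016·√4 / √(1−0.251603) = -1.003200 / 0.865099 = -1.160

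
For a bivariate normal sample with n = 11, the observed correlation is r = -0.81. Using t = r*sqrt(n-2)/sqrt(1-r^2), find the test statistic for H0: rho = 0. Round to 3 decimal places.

-4.144

t = r·√(n−2) / √(1−r²) with r = -0.81, n = 11
  = -0.81·√9 / √(1 − 0.6561)
  = -0.81·3.000000 / 0.586430
  = -2.430000 / 0.586430 = -4.144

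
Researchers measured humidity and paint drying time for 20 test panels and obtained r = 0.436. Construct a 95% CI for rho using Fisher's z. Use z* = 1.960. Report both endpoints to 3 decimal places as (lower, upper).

z_r = atanh(0.436) = 0.467281;  SE = 1/√(n−3) = 1/√17 = 0.242536
z-limits: 0.467281 ± 1.960·0.242536 = 0.467281 ± 0.475371 = [-0.008090, 0.942652]
ρ-limits: (tanh -0.008090, tanh 0.942652) = (-0.008, 0.736)

(-0.008, 0.736)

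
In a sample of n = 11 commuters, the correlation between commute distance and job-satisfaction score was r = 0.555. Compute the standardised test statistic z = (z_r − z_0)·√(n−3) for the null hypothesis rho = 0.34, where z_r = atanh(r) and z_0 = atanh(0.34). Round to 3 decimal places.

0.768

z_r = atanh(0.555) = 0.625578,  z_0 = atanh(0.34) = 0.354093
SE = 1/√(n−3) = 1/√8 = 0.353553
z = (z_r − z_0)/SE = (0.625578 − 0.354093) / 0.353553 = 0.271485 / 0.353553 = 0.768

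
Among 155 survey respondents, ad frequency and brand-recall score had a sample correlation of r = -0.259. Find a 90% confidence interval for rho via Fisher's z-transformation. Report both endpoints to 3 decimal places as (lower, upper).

z_r = atanh(-0.259) = -0.265036;  SE = 1/√(n−3) = 1/√152 = 0.081111
z-limits: -0.265036 ± 1.645·0.081111 = -0.265036 ± 0.133428 = [-0.398464, -0.131608]
ρ-limits: (tanh -0.398464, tanh -0.131608) = (-0.379, -0.131)

(-0.379, -0.131)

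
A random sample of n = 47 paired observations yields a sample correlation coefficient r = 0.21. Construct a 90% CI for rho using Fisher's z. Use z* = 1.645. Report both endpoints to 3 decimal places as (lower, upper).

(-0.035, 0.431)

Fisher z: z_r = atanh(r) = ½·ln((1+0.21)/(1−0.21)) = 0.213171
SE(z) = 1/√(n−3) = 1/√44 = 0.150756
90% ⇒ z* = 1.645; margin = 1.645·0.150756 = 0.247994
CI on z-scale: (-0.034823, 0.461165)
Back-transform: tanh(-0.034823) = -0.034809, tanh(0.461165) = 0.431033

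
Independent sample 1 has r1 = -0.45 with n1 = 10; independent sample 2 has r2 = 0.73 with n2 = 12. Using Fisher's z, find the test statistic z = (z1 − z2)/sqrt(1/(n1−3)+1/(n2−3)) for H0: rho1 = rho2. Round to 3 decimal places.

Fisher z-transforms: z1 = atanh(-0.45) = -0.484700, z2 = atanh(0.73) = 0.928727; difference d = -1.413427
Var(d) = 1/7 + 1/9 = 0.1428571 + 0.1111111 = 0.2539682
z = d/√Var(d) = -1.413427 / √0.2539682 = -1.413427 / 0.503953 = -2.805

-2.805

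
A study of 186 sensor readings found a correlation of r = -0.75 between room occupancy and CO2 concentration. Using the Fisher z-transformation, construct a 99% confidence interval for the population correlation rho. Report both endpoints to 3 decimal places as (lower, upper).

z_r = atanh(-0.75) = -0.972955;  SE = 1/√(n−3) = 1/√183 = 0.073922
z-limits: -0.972955 ± 2.576·0.073922 = -0.972955 ± 0.190423 = [-1.163378, -0.782532]
ρ-limits: (tanh -1.163378, tanh -0.782532) = (-0.822, -0.654)

(-0.822, -0.654)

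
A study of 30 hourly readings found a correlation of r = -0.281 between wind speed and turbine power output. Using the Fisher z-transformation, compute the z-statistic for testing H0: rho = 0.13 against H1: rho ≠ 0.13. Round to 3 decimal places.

-2.180

z_r = atanh(-0.281) = -0.288767,  z_0 = atanh(0.13) = 0.130740
SE = 1/√(n−3) = 1/√27 = 0.192450
z = (z_r − z_0)/SE = (-0.288767 − 0.130740) / 0.192450 = -0.419507 / 0.192450 = -2.180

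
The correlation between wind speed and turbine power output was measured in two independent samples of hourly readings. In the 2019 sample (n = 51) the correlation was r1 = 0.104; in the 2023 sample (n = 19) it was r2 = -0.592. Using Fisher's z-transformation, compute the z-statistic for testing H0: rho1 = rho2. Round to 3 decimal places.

2.720

Fisher z-transforms: z1 = atanh(0.104) = 0.104377, z2 = atanh(-0.592) = -0.680740; difference d = 0.785117
Var(d) = 1/48 + 1/16 = 0.0208333 + 0.0625000 = 0.0833333
z = d/√Var(d) = 0.785117 / √0.0833333 = 0.785117 / 0.288675 = 2.720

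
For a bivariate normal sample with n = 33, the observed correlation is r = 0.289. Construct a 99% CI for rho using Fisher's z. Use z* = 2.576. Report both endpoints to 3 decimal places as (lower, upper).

z_r = atanh(0.289) = 0.297475;  SE = 1/√(n−3) = 1/√30 = 0.182574
z-limits: 0.297475 ± 2.576·0.182574 = 0.297475 ± 0.470311 = [-0.172836, 0.767786]
ρ-limits: (tanh -0.172836, tanh 0.767786) = (-0.171, 0.646)

(-0.171, 0.646)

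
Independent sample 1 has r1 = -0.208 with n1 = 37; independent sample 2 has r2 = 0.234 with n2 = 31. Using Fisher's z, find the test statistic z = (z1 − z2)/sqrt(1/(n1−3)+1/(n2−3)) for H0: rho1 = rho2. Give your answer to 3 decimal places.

-1.761

z1 = atanh(-0.208) = -0.211080,  z2 = atanh(0.234) = 0.238417
SE = √(1/(n1−3) + 1/(n2−3)) = √(1/34 + 1/28) = √(0.0294118 + 0.0357143) = √0.0651261 = 0.255198
z = (z1 − z2)/SE = (-0.211080 − 0.238417) / 0.255198 = -0.449497 / 0.255198 = -1.761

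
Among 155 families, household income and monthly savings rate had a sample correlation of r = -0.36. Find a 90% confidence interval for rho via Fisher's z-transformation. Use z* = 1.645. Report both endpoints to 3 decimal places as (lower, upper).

(-0.470, -0.239)

Fisher z: z_r = atanh(r) = ½·ln((1+(-0.36))/(1−(-0.36))) = -0.376886
SE(z) = 1/√(n−3) = 1/√152 = 0.081111
90% ⇒ z* = 1.645; margin = 1.645·0.081111 = 0.133428
CI on z-scale: (-0.510314, -0.243458)
Back-transform: tanh(-0.510314) = -0.470190, tanh(-0.243458) = -0.238759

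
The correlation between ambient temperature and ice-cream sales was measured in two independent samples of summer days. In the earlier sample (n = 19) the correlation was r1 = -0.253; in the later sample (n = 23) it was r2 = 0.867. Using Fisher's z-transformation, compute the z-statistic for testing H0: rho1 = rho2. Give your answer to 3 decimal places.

z1 = atanh(-0.253) = -0.258615,  z2 = atanh(0.867) = 1.320870
SE = √(1/(n1−3) + 1/(n2−3)) = √(1/16 + 1/20) = √(0.0625000 + 0.0500000) = √0.1125000 = 0.335410
z = (z1 − z2)/SE = (-0.258615 − 1.320870) / 0.335410 = -1.579485 / 0.335410 = -4.709

-4.709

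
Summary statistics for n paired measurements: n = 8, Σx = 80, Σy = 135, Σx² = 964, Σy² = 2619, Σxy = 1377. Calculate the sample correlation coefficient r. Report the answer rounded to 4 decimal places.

S_xy = nΣxy − ΣxΣy = 8·1377 − 80·135 = 11016 − 10800 = 216
S_xx = nΣx² − (Σx)² = 8·964 − 80² = 7712 − 6400 = 1312
S_yy = nΣy² − (Σy)² = 8·2619 − 135² = 20952 − 18225 = 2727
r = S_xy / √(S_xx·S_yy) = 216 / √(1312·2727) = 216 / √3577824 = 216 / 1891.5137 = 0.1142

0.1142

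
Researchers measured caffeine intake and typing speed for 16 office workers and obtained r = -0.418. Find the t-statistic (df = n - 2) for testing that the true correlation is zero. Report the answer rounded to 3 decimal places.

t = r·√(n−2) / √(1−r²) with r = -0.418, n = 16
  = -0.418·√14 / √(1 − 0.174724)
  = -0.418·3.741657 / 0.908447
  = -1.564013 / 0.908447 = -1.722

-1.722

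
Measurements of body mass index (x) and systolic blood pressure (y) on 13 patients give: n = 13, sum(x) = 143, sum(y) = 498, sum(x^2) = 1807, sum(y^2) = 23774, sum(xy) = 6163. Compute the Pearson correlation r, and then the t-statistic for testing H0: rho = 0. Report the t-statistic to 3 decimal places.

S_xy = nΣxy − ΣxΣy = 13·6163 − 143·498 = 80119 − 71214 = 8905
S_xx = nΣx² − (Σx)² = 13·1807 − 143² = 23491 − 20449 = 3042
S_yy = nΣy² − (Σy)² = 13·23774 − 498² = 309062 − 248004 = 61058
r = S_xy / √(S_xx·S_yy) = 8905 / √(3042·61058) = 8905 / √185738436 = 8905 / 13628.5889 = 0.6534
t = r·√(n−2)/√(1−r²) = 0.6534·√11 / √(1−0.426932) = 2.167083 / 0.757013 = 2.863

2.863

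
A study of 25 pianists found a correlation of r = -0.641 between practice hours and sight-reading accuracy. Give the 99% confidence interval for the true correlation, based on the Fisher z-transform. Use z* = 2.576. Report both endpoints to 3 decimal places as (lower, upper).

Fisher z: z_r = atanh(r) = ½·ln((1+(-0.641))/(1−(-0.641))) = -0.759869
SE(z) = 1/√(n−3) = 1/√22 = 0.213201
99% ⇒ z* = 2.576; margin = 2.576·0.213201 = 0.549206
CI on z-scale: (-1.309075, -0.210663)
Back-transform: tanh(-1.309075) = -0.864041, tanh(-0.210663) = -0.207601

(-0.864, -0.208)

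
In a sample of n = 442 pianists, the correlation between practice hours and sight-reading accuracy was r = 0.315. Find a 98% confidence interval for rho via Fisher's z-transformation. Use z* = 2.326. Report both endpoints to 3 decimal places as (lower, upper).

(0.212, 0.411)

Fisher z: z_r = atanh(r) = ½·ln((1+0.315)/(1−0.315)) = 0.326087
SE(z) = 1/√(n−3) = 1/√439 = 0.047727
98% ⇒ z* = 2.326; margin = 2.326·0.047727 = 0.111013
CI on z-scale: (0.215074, 0.437100)
Back-transform: tanh(0.215074) = 0.211818, tanh(0.437100) = 0.411238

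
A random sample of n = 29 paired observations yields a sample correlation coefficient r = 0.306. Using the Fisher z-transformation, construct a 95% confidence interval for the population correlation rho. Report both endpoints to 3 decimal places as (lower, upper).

(-0.068, 0.605)

z_r = atanh(0.306) = 0.316126;  SE = 1/√(n−3) = 1/√26 = 0.196116
z-limits: 0.316126 ± 1.960·0.196116 = 0.316126 ± 0.384387 = [-0.068261, 0.700513]
ρ-limits: (tanh -0.068261, tanh 0.700513) = (-0.068, 0.605)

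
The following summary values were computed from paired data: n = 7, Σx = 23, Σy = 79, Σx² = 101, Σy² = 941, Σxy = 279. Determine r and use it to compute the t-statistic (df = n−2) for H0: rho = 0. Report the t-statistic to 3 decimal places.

Numerator: nΣxy − (Σx)(Σy) = 7·279 − (23)(79) = 136
Denominator: √[(nΣx²−(Σx)²)(nΣy²−(Σy)²)]
  nΣx²−(Σx)² = 7·101 − 529 = 178;  nΣy²−(Σy)² = 7·941 − 6241 = 346
  √(178·346) = √61588 = 248.1693
r = 136 / 248.1693 = 0.5480
t = r·√(n−2)/√(1−r²) = 0.5480·√5 / √(1−0.300304) = 1.225365 / 0.836478 = 1.465

1.465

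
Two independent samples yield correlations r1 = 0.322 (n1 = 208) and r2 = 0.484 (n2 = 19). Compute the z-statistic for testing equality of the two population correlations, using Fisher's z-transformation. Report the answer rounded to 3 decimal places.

Fisher z-transforms: z1 = atanh(0.322) = 0.333877, z2 = atanh(0.484) = 0.528195; difference d = -0.194318
Var(d) = 1/205 + 1/16 = 0.0048780 + 0.0625000 = 0.0673780
z = d/√Var(d) = -0.194318 / √0.0673780 = -0.194318 / 0.259573 = -0.749

-0.749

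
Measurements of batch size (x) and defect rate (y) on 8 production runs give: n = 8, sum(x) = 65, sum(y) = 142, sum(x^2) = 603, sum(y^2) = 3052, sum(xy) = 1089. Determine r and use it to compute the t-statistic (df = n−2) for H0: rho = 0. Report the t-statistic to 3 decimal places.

-0.841

Numerator: nΣxy − (Σx)(Σy) = 8·1089 − (65)(142) = -518
Denominator: √[(nΣx²−(Σx)²)(nΣy²−(Σy)²)]
  nΣx²−(Σx)² = 8·603 − 4225 = 599;  nΣy²−(Σy)² = 8·3052 − 20164 = 4252
  √(599·4252) = √2546948 = 1595.9160
r = -518 / 1595.9160 = -0.3246
t = r·√(n−2)/√(1−r²) = -0.3246·√6 / √(1−0.105365) = -0.795104 / 0.945851 = -0.841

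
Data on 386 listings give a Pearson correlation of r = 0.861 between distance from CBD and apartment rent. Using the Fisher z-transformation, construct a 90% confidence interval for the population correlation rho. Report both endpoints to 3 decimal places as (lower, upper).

(0.838, 0.881)

Fisher z: z_r = atanh(r) = ½·ln((1+0.861)/(1−0.861)) = 1.297198
SE(z) = 1/√(n−3) = 1/√383 = 0.051098
90% ⇒ z* = 1.645; margin = 1.645·0.051098 = 0.084056
CI on z-scale: (1.213142, 1.381254)
Back-transform: tanh(1.213142) = 0.837620, tanh(1.381254) = 0.881232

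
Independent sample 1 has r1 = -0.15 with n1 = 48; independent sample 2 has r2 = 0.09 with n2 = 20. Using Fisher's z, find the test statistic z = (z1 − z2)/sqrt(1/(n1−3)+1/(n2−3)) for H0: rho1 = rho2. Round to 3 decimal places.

Fisher z-transforms: z1 = atanh(-0.15) = -0.151140, z2 = atanh(0.09) = 0.090244; difference d = -0.241384
Var(d) = 1/45 + 1/17 = 0.0222222 + 0.0588235 = 0.0810457
z = d/√Var(d) = -0.241384 / √0.0810457 = -0.241384 / 0.284685 = -0.848

-0.848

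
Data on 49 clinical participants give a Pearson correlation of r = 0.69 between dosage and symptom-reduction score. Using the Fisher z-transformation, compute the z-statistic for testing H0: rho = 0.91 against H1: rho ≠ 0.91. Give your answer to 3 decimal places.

z_r = atanh(0.69) = 0.847956,  z_0 = atanh(0.91) = 1.527524
SE = 1/√(n−3) = 1/√46 = 0.147442
z = (z_r − z_0)/SE = (0.847956 − 1.527524) / 0.147442 = -0.679568 / 0.147442 = -4.609

-4.609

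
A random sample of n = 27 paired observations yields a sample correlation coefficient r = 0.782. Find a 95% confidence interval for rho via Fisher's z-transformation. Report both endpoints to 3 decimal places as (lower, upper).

(0.572, 0.896)

z_r = atanh(0.782) = 1.050498;  SE = 1/√(n−3) = 1/√24 = 0.204124
z-limits: 1.050498 ± 1.960·0.204124 = 1.050498 ± 0.400083 = [0.650415, 1.450581]
ρ-limits: (tanh 0.650415, tanh 1.450581) = (0.572, 0.896)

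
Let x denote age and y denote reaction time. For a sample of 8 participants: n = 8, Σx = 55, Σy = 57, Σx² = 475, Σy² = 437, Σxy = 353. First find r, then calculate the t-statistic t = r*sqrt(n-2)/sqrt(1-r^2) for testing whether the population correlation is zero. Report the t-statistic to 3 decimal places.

-2.475

Numerator: nΣxy − (Σx)(Σy) = 8·353 − (55)(57) = -311
Denominator: √[(nΣx²−(Σx)²)(nΣy²−(Σy)²)]
  nΣx²−(Σx)² = 8·475 − 3025 = 775;  nΣy²−(Σy)² = 8·437 − 3249 = 247
  √(775·247) = √191425 = 437.5214
r = -311 / 437.5214 = -0.7108
t = r·√(n−2)/√(1−r²) = -0.7108·√6 / √(1−0.505237) = -1.741097 / 0.703394 = -2.475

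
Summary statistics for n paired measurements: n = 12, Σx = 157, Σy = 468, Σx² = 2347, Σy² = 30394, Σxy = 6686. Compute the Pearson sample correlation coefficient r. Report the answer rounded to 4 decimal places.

0.2985

Numerator: nΣxy − (Σx)(Σy) = 12·6686 − (157)(468) = 6756
Denominator: √[(nΣx²−(Σx)²)(nΣy²−(Σy)²)]
  nΣx²−(Σx)² = 12·2347 − 24649 = 3515;  nΣy²−(Σy)² = 12·30394 − 219024 = 145704
  √(3515·145704) = √512149560 = 22630.7216
r = 6756 / 22630.7216 = 0.2985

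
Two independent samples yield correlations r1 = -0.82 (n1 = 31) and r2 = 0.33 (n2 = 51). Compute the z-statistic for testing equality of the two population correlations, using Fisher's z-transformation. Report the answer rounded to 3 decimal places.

-6.306

Fisher z-transforms: z1 = atanh(-0.82) = -1.156817, z2 = atanh(0.33) = 0.342828; difference d = -1.499645
Var(d) = 1/28 + 1/48 = 0.0357143 + 0.0208333 = 0.0565476
z = d/√Var(d) = -1.499645 / √0.0565476 = -1.499645 / 0.237797 = -6.306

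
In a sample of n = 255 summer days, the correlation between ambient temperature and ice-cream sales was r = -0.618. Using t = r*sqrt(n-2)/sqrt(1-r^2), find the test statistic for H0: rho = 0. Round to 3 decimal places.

1 − r² = 1 − 0.381924 = 0.618076;  √(1−r²) = 0.786178
√(n−2) = √253 = 15.905974
t = r·√(n−2)/√(1−r²) = -0.618 · 15.905974 / 0.786178 = -12.503

-12.503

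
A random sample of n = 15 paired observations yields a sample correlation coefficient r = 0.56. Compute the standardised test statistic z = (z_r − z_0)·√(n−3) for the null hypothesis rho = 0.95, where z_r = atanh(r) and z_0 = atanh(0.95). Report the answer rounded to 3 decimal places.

z_r = atanh(0.56) = 0.632833,  z_0 = atanh(0.95) = 1.831781
SE = 1/√(n−3) = 1/√12 = 0.288675
z = (z_r − z_0)/SE = (0.632833 − 1.831781) / 0.288675 = -1.198948 / 0.288675 = -4.153

-4.153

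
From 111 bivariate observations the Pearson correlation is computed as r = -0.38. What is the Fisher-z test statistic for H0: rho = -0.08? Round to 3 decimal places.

z_r = atanh(-0.38) = -0.400060,  z_0 = atanh(-0.08) = -0.080171
SE = 1/√(n−3) = 1/√108 = 0.096225
z = (z_r − z_0)/SE = (-0.400060 − (-0.080171)) / 0.096225 = -0.319889 / 0.096225 = -3.324

-3.324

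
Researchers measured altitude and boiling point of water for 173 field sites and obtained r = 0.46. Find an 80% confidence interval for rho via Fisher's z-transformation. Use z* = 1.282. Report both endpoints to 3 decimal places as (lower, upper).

Fisher z: z_r = atanh(r) = ½·ln((1+0.46)/(1−0.46)) = 0.497311
SE(z) = 1/√(n−3) = 1/√170 = 0.076696
80% ⇒ z* = 1.282; margin = 1.282·0.076696 = 0.098324
CI on z-scale: (0.398987, 0.595635)
Back-transform: tanh(0.398987) = 0.379082, tanh(0.595635) = 0.533936

(0.379, 0.534)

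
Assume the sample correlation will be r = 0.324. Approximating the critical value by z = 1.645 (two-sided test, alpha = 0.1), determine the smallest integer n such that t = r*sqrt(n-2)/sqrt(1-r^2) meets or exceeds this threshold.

r√(n−2)/√(1−r²) ≥ 1.645  ⇔  n−2 ≥ (1.645)²·(1−r²)/r²
(1−r²)/r² = (1−0.104976)/0.104976 = 8.5260
n ≥ 2 + 2.706025·8.5260 = 2 + 23.0716 = 25.0716
⌈25.0716⌉ = 26

26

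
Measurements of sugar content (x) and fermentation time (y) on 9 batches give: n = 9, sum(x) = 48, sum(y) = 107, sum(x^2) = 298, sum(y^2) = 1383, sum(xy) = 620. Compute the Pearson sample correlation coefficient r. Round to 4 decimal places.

Numerator: nΣxy − (Σx)(Σy) = 9·620 − (48)(107) = 444
Denominator: √[(nΣx²−(Σx)²)(nΣy²−(Σy)²)]
  nΣx²−(Σx)² = 9·298 − 2304 = 378;  nΣy²−(Σy)² = 9·1383 − 11449 = 998
  √(378·998) = √377244 = 614.2019
r = 444 / 614.2019 = 0.7229

0.7229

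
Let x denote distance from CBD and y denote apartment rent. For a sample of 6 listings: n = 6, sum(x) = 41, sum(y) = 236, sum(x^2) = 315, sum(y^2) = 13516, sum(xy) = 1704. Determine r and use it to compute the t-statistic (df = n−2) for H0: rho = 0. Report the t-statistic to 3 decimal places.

Numerator: nΣxy − (Σx)(Σy) = 6·1704 − (41)(236) = 548
Denominator: √[(nΣx²−(Σx)²)(nΣy²−(Σy)²)]
  nΣx²−(Σx)² = 6·315 − 1681 = 209;  nΣy²−(Σy)² = 6·13516 − 55696 = 25400
  √(209·25400) = √5308600 = 2304.0399
r = 548 / 2304.0399 = 0.2378
t = r·√(n−2)/√(1−r²) = 0.2378·√4 / √(1−0.056549) = 0.475600 / 0.971314 = 0.490

0.490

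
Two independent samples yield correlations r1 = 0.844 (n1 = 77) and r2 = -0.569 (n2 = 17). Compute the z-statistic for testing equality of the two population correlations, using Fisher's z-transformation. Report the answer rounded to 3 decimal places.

6.454

Fisher z-transforms: z1 = atanh(0.844) = 1.234918, z2 = atanh(-0.569) = -0.646043; difference d = 1.880961
Var(d) = 1/74 + 1/14 = 0.0135135 + 0.0714286 = 0.0849421
z = d/√Var(d) = 1.880961 / √0.0849421 = 1.880961 / 0.291448 = 6.454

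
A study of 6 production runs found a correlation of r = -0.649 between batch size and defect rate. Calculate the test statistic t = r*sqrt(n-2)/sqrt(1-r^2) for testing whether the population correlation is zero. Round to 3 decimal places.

t = r·√(n−2) / √(1−r²) with r = -0.649, n = 6
  = -0.649·√4 / √(1 − 0.421201)
  = -0.649·2.000000 / 0.760788
  = -1.298000 / 0.760788 = -1.706

-1.706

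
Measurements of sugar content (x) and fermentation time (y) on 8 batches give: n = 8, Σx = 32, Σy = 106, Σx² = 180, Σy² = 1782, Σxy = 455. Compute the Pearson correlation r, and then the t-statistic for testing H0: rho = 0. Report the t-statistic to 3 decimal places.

S_xy = nΣxy − ΣxΣy = 8·455 − 32·106 = 3640 − 3392 = 248
S_xx = nΣx² − (Σx)² = 8·180 − 32² = 1440 − 1024 = 416
S_yy = nΣy² − (Σy)² = 8·1782 − 106² = 14256 − 11236 = 3020
r = S_xy / √(S_xx·S_yy) = 248 / √(416·3020) = 248 / √1256320 = 248 / 1120.8568 = 0.2213
t = r·√(n−2)/√(1−r²) = 0.2213·√6 / √(1−0.048974) = 0.542072 / 0.975206 = 0.556

0.556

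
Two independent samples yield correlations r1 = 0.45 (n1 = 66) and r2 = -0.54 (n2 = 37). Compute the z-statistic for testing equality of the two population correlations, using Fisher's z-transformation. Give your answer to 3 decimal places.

Fisher z-transforms: z1 = atanh(0.45) = 0.484700, z2 = atanh(-0.54) = -0.604156; difference d = 1.088856
Var(d) = 1/63 + 1/34 = 0.0158730 + 0.0294118 = 0.0452848
z = d/√Var(d) = 1.088856 / √0.0452848 = 1.088856 / 0.212802 = 5.117

5.117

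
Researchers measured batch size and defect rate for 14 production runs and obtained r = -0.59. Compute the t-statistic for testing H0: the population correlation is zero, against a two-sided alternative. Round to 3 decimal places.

-2.531

1 − r² = 1 − 0.3481 = 0.6519;  √(1−r²) = 0.807403
√(n−2) = √12 = 3.464102
t = r·√(n−2)/√(1−r²) = -0.59 · 3.464102 / 0.807403 = -2.531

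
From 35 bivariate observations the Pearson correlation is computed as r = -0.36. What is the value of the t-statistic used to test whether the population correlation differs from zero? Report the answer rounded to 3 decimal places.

1 − r² = 1 − 0.1296 = 0.8704;  √(1−r²) = 0.932952
√(n−2) = √33 = 5.744563
t = r·√(n−2)/√(1−r²) = -0.36 · 5.744563 / 0.932952 = -2.217

-2.217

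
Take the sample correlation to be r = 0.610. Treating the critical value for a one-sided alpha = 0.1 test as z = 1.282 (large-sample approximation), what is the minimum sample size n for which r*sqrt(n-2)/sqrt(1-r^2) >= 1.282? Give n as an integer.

r√(n−2)/√(1−r²) ≥ 1.282  ⇔  n−2 ≥ (1.282)²·(1−r²)/r²
(1−r²)/r² = (1−0.372100)/0.372100 = 1.6874
n ≥ 2 + 1.643524·1.6874 = 2 + 2.7733 = 4.7733
⌈4.7733⌉ = 5

5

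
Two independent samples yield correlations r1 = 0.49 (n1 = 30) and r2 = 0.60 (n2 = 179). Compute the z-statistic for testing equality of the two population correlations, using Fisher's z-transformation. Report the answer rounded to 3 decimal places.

-0.760

Fisher z-transforms: z1 = atanh(0.49) = 0.536060, z2 = atanh(0.60) = 0.693147; difference d = -0.157087
Var(d) = 1/27 + 1/176 = 0.0370370 + 0.0056818 = 0.0427188
z = d/√Var(d) = -0.157087 / √0.0427188 = -0.157087 / 0.206685 = -0.760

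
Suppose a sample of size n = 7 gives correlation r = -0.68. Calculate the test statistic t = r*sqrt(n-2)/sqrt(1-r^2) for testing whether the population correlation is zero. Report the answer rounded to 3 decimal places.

1 − r² = 1 − 0.4624 = 0.5376;  √(1−r²) = 0.733212
√(n−2) = √5 = 2.236068
t = r·√(n−2)/√(1−r²) = -0.68 · 2.236068 / 0.733212 = -2.074

-2.074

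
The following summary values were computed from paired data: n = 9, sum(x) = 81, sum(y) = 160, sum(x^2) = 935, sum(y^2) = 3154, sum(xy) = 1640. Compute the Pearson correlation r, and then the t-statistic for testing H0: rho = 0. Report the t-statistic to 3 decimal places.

3.432

Numerator: nΣxy − (Σx)(Σy) = 9·1640 − (81)(160) = 1800
Denominator: √[(nΣx²−(Σx)²)(nΣy²−(Σy)²)]
  nΣx²−(Σx)² = 9·935 − 6561 = 1854;  nΣy²−(Σy)² = 9·3154 − 25600 = 2786
  √(1854·2786) = √5165244 = 2272.7173
r = 1800 / 2272.7173 = 0.7920
t = r·√(n−2)/√(1−r²) = 0.7920·√7 / √(1−0.627264) = 2.095435 / 0.610521 = 3.432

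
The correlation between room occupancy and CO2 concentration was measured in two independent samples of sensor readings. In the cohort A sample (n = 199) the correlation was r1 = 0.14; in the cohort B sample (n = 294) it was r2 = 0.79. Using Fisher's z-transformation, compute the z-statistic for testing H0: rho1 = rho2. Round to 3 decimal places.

Fisher z-transforms: z1 = atanh(0.14) = 0.140926, z2 = atanh(0.79) = 1.071432; difference d = -0.930506
Var(d) = 1/196 + 1/291 = 0.0051020 + 0.0034364 = 0.0085384
z = d/√Var(d) = -0.930506 / √0.0085384 = -0.930506 / 0.092403 = -10.070

-10.070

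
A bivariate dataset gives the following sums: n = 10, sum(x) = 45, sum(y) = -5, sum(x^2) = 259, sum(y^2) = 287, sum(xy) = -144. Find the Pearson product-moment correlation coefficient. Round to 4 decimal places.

Numerator: nΣxy − (Σx)(Σy) = 10·(-144) − (45)(-5) = -1215
Denominator: √[(nΣx²−(Σx)²)(nΣy²−(Σy)²)]
  nΣx²−(Σx)² = 10·259 − 2025 = 565;  nΣy²−(Σy)² = 10·287 − 25 = 2845
  √(565·2845) = √1607425 = 1267.8427
r = -1215 / 1267.8427 = -0.9583

-0.9583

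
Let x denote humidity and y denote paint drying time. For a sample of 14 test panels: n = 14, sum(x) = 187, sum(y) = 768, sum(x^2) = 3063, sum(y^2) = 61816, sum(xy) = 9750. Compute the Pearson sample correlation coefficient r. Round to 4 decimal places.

-0.1524

S_xy = nΣxy − ΣxΣy = 14·9750 − 187·768 = 136500 − 143616 = -7116
S_xx = nΣx² − (Σx)² = 14·3063 − 187² = 42882 − 34969 = 7913
S_yy = nΣy² − (Σy)² = 14·61816 − 768² = 865424 − 589824 = 275600
r = S_xy / √(S_xx·S_yy) = -7116 / √(7913·275600) = -7116 / √2180822800 = -7116 / 46699.2805 = -0.1524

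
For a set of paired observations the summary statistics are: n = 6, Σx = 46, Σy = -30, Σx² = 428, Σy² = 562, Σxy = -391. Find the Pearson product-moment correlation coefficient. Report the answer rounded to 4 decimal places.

Numerator: nΣxy − (Σx)(Σy) = 6·(-391) − (46)(-30) = -966
Denominator: √[(nΣx²−(Σx)²)(nΣy²−(Σy)²)]
  nΣx²−(Σx)² = 6·428 − 2116 = 452;  nΣy²−(Σy)² = 6·562 − 900 = 2472
  √(452·2472) = √1117344 = 1057.0449
r = -966 / 1057.0449 = -0.9139

-0.9139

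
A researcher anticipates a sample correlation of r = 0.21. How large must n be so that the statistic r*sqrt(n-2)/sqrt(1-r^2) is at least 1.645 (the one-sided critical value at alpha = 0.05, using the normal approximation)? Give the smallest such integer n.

Need r·√(n−2)/√(1−r²) ≥ 1.645
√(n−2) ≥ 1.645·√(1−0.0441) / 0.21 = 1.645·0.977701 / 0.21 = 7.6587
n−2 ≥ 58.6557  ⇒  n ≥ 60.6557
Smallest integer n = 61

61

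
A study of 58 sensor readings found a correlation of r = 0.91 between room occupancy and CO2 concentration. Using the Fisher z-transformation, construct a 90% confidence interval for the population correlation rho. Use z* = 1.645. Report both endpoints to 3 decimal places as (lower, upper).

(0.863, 0.941)

Fisher z: z_r = atanh(r) = ½·ln((1+0.91)/(1−0.91)) = 1.527524
SE(z) = 1/√(n−3) = 1/√55 = 0.134840
90% ⇒ z* = 1.645; margin = 1.645·0.134840 = 0.221812
CI on z-scale: (1.305712, 1.749336)
Back-transform: tanh(1.305712) = 0.863186, tanh(1.749336) = 0.941300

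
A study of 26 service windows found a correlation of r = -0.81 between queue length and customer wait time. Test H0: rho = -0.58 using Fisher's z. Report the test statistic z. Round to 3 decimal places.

-2.228

z_r = atanh(-0.81) = -1.127029,  z_0 = atanh(-0.58) = -0.662463
SE = 1/√(n−3) = 1/√23 = 0.208514
z = (z_r − z_0)/SE = (-1.127029 − (-0.662463)) / 0.208514 = -0.464566 / 0.208514 = -2.228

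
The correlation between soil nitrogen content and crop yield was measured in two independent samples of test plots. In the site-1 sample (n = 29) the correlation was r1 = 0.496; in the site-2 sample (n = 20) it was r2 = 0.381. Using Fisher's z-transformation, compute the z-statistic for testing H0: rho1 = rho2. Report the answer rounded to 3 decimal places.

0.458

Fisher z-transforms: z1 = atanh(0.496) = 0.543987, z2 = atanh(0.381) = 0.401229; difference d = 0.142758
Var(d) = 1/26 + 1/17 = 0.0384615 + 0.0588235 = 0.0972850
z = d/√Var(d) = 0.142758 / √0.0972850 = 0.142758 / 0.311905 = 0.458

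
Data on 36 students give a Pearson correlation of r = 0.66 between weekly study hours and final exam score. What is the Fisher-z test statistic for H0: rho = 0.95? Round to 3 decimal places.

-5.968

z_r = atanh(0.66) = 0.792814,  z_0 = atanh(0.95) = 1.831781
SE = 1/√(n−3) = 1/√33 = 0.174078
z = (z_r − z_0)/SE = (0.792814 − 1.831781) / 0.174078 = -1.038967 / 0.174078 = -5.968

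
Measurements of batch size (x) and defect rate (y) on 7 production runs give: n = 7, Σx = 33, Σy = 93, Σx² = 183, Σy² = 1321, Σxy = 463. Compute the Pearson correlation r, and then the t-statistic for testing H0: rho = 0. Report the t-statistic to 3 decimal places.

1.317

Numerator: nΣxy − (Σx)(Σy) = 7·463 − (33)(93) = 172
Denominator: √[(nΣx²−(Σx)²)(nΣy²−(Σy)²)]
  nΣx²−(Σx)² = 7·183 − 1089 = 192;  nΣy²−(Σy)² = 7·1321 − 8649 = 598
  √(192·598) = √114816 = 338.8451
r = 172 / 338.8451 = 0.5076
t = r·√(n−2)/√(1−r²) = 0.5076·√5 / √(1−0.257658) = 1.135028 / 0.861593 = 1.317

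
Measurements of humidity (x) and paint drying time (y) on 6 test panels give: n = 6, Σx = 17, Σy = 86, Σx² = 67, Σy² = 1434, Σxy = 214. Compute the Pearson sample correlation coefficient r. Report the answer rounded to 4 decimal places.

S_xy = nΣxy − ΣxΣy = 6·214 − 17·86 = 1284 − 1462 = -178
S_xx = nΣx² − (Σx)² = 6·67 − 17² = 402 − 289 = 113
S_yy = nΣy² − (Σy)² = 6·1434 − 86² = 8604 − 7396 = 1208
r = S_xy / √(S_xx·S_yy) = -178 / √(113·1208) = -178 / √136504 = -178 / 369.4645 = -0.4818

-0.4818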